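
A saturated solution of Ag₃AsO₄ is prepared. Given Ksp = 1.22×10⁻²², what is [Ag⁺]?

Ag₃AsO₄(s) ⇌ 3 Ag⁺(aq) + AsO₄³⁻(aq)
For each mole of Ag₃AsO₄ that dissolves per liter, [Ag⁺] = 3s and [AsO₄³⁻] = s; let s denote this solubility.
Ksp = [Ag⁺]^3[AsO₄³⁻] = (3s)^3 · s = 27s^4 = 1.22×10⁻²²
s = 1.46×10⁻⁶ mol L⁻¹
[Ag⁺] = 3s = 4.37×10⁻⁶ mol L⁻¹

4.37×10⁻⁶ M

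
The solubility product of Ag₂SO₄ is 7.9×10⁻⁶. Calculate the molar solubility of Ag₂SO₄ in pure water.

1.3×10⁻² M

Ag₂SO₄(s) ⇌ 2 Ag⁺(aq) + SO₄²⁻(aq)
With molar solubility s: [Ag⁺] = 2s, [SO₄²⁻] = s.
Ksp = [Ag⁺]^2[SO₄²⁻] = (2s)^2 · s = 4s^3
4s^3 = 7.9×10⁻⁶  ⇒  s^3 = 2.0×10⁻⁶
s = 1.3×10⁻² mol L⁻¹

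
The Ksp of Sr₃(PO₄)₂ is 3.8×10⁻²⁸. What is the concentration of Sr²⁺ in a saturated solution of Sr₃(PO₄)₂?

3.9×10⁻⁶ M

Sr₃(PO₄)₂(s) ⇌ 3 Sr²⁺(aq) + 2 PO₄³⁻(aq)
With molar solubility s: [Sr²⁺] = 3s, [PO₄³⁻] = 2s.
Ksp = [Sr²⁺]^3[PO₄³⁻]^2 = (3s)^3 · (2s)^2 = 108s^5 = 3.8×10⁻²⁸
s = 1.3×10⁻⁶ mol/L
[Sr²⁺] = 3s = 3.9×10⁻⁶ mol/L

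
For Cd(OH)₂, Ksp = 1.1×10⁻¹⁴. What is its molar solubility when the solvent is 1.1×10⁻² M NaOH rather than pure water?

9.1×10⁻¹¹ M

Cd(OH)₂(s) ⇌ Cd²⁺(aq) + 2 OH⁻(aq)
Let s be the solubility of Cd(OH)₂ here. The common ion gives [OH⁻] ≈ 1.1×10⁻² M, and [Cd²⁺] = s.
Ksp = [Cd²⁺][OH⁻]^2 = s(1.1×10⁻²)^2
s = 1.1×10⁻¹⁴ / (1.1×10⁻²)^2 = 9.1×10⁻¹¹
s = 9.1×10⁻¹¹ M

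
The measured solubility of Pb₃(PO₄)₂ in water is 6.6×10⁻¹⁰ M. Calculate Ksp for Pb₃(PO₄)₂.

Pb₃(PO₄)₂(s) ⇌ 3 Pb²⁺(aq) + 2 PO₄³⁻(aq)
If s mol/L of Pb₃(PO₄)₂ dissolves, [Pb²⁺] = 3s and [PO₄³⁻] = 2s.
Ksp = [Pb²⁺]^3[PO₄³⁻]^2 = (3s)^3 · (2s)^2 = 108s^5
Ksp = 108 × (6.6×10⁻¹⁰)^5 = 1.4×10⁻⁴⁴

Ksp = 1.4×10⁻⁴⁴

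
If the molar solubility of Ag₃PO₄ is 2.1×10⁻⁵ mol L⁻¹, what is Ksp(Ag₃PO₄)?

Ksp = 5.3×10⁻¹⁸

Ag₃PO₄(s) ⇌ 3 Ag⁺(aq) + PO₄³⁻(aq)
With molar solubility s: [Ag⁺] = 3s, [PO₄³⁻] = s.
Ksp = [Ag⁺]^3[PO₄³⁻] = (3s)^3 · s = 27s^4
Ksp = 27 × (2.1×10⁻⁵)^4 = 5.3×10⁻¹⁸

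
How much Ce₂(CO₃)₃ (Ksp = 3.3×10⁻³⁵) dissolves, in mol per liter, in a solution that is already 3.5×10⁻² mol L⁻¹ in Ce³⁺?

1.0×10⁻¹¹ M

Ce₂(CO₃)₃(s) ⇌ 2 Ce³⁺(aq) + 3 CO₃²⁻(aq)
With Ce³⁺ already at 3.5×10⁻² mol L⁻¹ and s small, take [Ce³⁺] ≈ 3.5×10⁻² mol L⁻¹ and [CO₃²⁻] = 3s.
Ksp = [Ce³⁺]^2[CO₃²⁻]^3 = (3.5×10⁻²)^2(3s)^3
(3s)^3 = 3.3×10⁻³⁵ / (3.5×10⁻²)^2 = 2.7×10⁻³²
s = 1.0×10⁻¹¹ mol L⁻¹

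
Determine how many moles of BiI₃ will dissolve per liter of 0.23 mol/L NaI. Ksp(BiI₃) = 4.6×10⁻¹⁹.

BiI₃(s) ⇌ Bi³⁺(aq) + 3 I⁻(aq)
The solution already contains I⁻ at 0.23 mol/L. Let s be the molar solubility of BiI₃.
[I⁻] ≈ 0.23 mol/L (common ion dominates); [Bi³⁺] = s.
Ksp = [Bi³⁺][I⁻]^3 = s(0.23)^3
s = 4.6×10⁻¹⁹ / (0.23)^3 = 3.8×10⁻¹⁷
s = 3.8×10⁻¹⁷ mol/L

3.8×10⁻¹⁷ M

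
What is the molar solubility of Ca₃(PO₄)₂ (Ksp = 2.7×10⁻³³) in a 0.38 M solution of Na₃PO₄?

Ca₃(PO₄)₂(s) ⇌ 3 Ca²⁺(aq) + 2 PO₄³⁻(aq)
Let s be the solubility of Ca₃(PO₄)₂ here. The common ion gives [PO₄³⁻] ≈ 0.38 M, and [Ca²⁺] = 3s.
Ksp = [Ca²⁺]^3[PO₄³⁻]^2 = (3s)^3(0.38)^2
(3s)^3 = 2.7×10⁻³³ / (0.38)^2 = 1.9×10⁻³²
s = 8.8×10⁻¹² M

8.8×10⁻¹² M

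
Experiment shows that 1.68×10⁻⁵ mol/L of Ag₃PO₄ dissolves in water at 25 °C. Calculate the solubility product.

Ksp = 2.15×10⁻¹⁸

Ag₃PO₄(s) ⇌ 3 Ag⁺(aq) + PO₄³⁻(aq)
If s mol/L of Ag₃PO₄ dissolves, [Ag⁺] = 3s and [PO₄³⁻] = s.
Ksp = [Ag⁺]^3[PO₄³⁻] = (3s)^3 · s = 27s^4
Ksp = 27 × (1.68×10⁻⁵)^4 = 2.15×10⁻¹⁸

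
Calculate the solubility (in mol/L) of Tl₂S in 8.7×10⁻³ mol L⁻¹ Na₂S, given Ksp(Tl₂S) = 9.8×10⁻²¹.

Tl₂S(s) ⇌ 2 Tl⁺(aq) + S²⁻(aq)
The solution already contains S²⁻ at 8.7×10⁻³ mol L⁻¹. Let s be the molar solubility of Tl₂S.
[S²⁻] ≈ 8.7×10⁻³ mol L⁻¹ (common ion dominates); [Tl⁺] = 2s.
Ksp = [Tl⁺]^2[S²⁻] = (2s)^2(8.7×10⁻³)
(2s)^2 = 9.8×10⁻²¹ / (8.7×10⁻³) = 1.1×10⁻¹⁸
s = 5.3×10⁻¹⁰ mol L⁻¹

5.3×10⁻¹⁰ M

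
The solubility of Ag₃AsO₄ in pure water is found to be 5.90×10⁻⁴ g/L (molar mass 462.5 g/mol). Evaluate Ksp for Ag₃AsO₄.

Ksp = 7.15×10⁻²³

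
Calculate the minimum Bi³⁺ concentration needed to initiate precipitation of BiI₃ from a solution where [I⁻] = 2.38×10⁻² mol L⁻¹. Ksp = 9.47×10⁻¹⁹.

Precipitation begins when Q = Ksp.
BiI₃(s) ⇌ Bi³⁺(aq) + 3 I⁻(aq)
Ksp = [Bi³⁺][I⁻]^3 = [Bi³⁺](2.38×10⁻²)^3
[Bi³⁺] = 9.47×10⁻¹⁹ / (2.38×10⁻²)^3 = 7.02×10⁻¹⁴
[Bi³⁺] = 7.02×10⁻¹⁴ mol L⁻¹

7.02×10⁻¹⁴ M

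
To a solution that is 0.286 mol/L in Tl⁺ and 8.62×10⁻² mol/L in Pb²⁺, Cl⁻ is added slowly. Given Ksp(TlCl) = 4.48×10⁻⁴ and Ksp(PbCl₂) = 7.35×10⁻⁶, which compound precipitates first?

Each salt precipitates once Q = Ksp for that salt.
For TlCl: [Cl⁻] = (Ksp/[Tl⁺]) = 1.57×10⁻³ mol/L
For PbCl₂: [Cl⁻] = (Ksp/[Pb²⁺])^(1/2) = 9.23×10⁻³ mol/L
The smaller threshold [Cl⁻] is reached first, so TlCl precipitates first.

TlCl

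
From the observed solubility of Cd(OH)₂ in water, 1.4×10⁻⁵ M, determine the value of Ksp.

Cd(OH)₂(s) ⇌ Cd²⁺(aq) + 2 OH⁻(aq)
Let s be the molar solubility. Then [Cd²⁺] = s and [OH⁻] = 2s.
Ksp = [Cd²⁺][OH⁻]^2 = s · (2s)^2 = 4s^3
Ksp = 4 × (1.4×10⁻⁵)^3 = 1.1×10⁻¹⁴

Ksp = 1.1×10⁻¹⁴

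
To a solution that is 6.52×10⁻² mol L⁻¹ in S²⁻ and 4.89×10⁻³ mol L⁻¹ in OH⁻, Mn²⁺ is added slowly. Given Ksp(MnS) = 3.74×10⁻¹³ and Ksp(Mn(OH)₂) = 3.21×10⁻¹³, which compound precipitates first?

Each salt precipitates once Q = Ksp for that salt.
For MnS: [Mn²⁺] = (Ksp/[S²⁻]) = 5.74×10⁻¹² mol L⁻¹
For Mn(OH)₂: [Mn²⁺] = (Ksp/[OH⁻]^2) = 1.34×10⁻⁸ mol L⁻¹
MnS requires the lower [Mn²⁺], so it precipitates first.

MnS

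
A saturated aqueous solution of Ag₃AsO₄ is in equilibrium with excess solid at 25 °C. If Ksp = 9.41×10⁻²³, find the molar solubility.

1.37×10⁻⁶ M

Ag₃AsO₄(s) ⇌ 3 Ag⁺(aq) + AsO₄³⁻(aq)
Call the molar solubility s, so that [Ag⁺] = 3s and [AsO₄³⁻] = s.
Ksp = [Ag⁺]^3[AsO₄³⁻] = (3s)^3 · s = 27s^4
27s^4 = 9.41×10⁻²³  ⇒  s^4 = 3.49×10⁻²⁴
s = 1.37×10⁻⁶ mol/L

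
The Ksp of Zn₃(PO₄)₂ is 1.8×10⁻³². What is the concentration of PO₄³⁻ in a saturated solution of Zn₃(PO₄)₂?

Zn₃(PO₄)₂(s) ⇌ 3 Zn²⁺(aq) + 2 PO₄³⁻(aq)
If s mol/L of Zn₃(PO₄)₂ dissolves, [Zn²⁺] = 3s and [PO₄³⁻] = 2s.
Ksp = [Zn²⁺]^3[PO₄³⁻]^2 = (3s)^3 · (2s)^2 = 108s^5 = 1.8×10⁻³²
s = 1.8×10⁻⁷ mol L⁻¹
[PO₄³⁻] = 2s = 3.5×10⁻⁷ mol L⁻¹

3.5×10⁻⁷ M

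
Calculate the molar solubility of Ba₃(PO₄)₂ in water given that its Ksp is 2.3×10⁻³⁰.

4.6×10⁻⁷ M

Ba₃(PO₄)₂(s) ⇌ 3 Ba²⁺(aq) + 2 PO₄³⁻(aq)
Call the molar solubility s, so that [Ba²⁺] = 3s and [PO₄³⁻] = 2s.
Ksp = [Ba²⁺]^3[PO₄³⁻]^2 = (3s)^3 · (2s)^2 = 108s^5
108s^5 = 2.3×10⁻³⁰  ⇒  s^5 = 2.1×10⁻³²
s = (2.1×10⁻³²)^(1/5) = 4.6×10⁻⁷ mol L⁻¹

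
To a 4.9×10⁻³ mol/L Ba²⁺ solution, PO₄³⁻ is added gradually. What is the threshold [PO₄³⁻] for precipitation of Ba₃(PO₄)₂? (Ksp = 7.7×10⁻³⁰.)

A salt starts to precipitate once the ion product Q reaches its Ksp.
Ba₃(PO₄)₂(s) ⇌ 3 Ba²⁺(aq) + 2 PO₄³⁻(aq)
Ksp = [Ba²⁺]^3[PO₄³⁻]^2 = [PO₄³⁻]^2(4.9×10⁻³)^3
[PO₄³⁻]^2 = 7.7×10⁻³⁰ / (4.9×10⁻³)^3 = 6.5×10⁻²³
[PO₄³⁻] = 8.1×10⁻¹² mol/L

8.1×10⁻¹² M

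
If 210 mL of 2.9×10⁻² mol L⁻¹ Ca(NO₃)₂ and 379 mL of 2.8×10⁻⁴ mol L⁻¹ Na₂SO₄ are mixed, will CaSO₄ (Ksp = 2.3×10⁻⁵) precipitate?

No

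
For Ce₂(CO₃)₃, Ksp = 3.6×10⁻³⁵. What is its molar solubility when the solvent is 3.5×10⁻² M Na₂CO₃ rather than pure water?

Ce₂(CO₃)₃(s) ⇌ 2 Ce³⁺(aq) + 3 CO₃²⁻(aq)
The solution already contains CO₃²⁻ at 3.5×10⁻² M. Let s be the molar solubility of Ce₂(CO₃)₃.
[CO₃²⁻] ≈ 3.5×10⁻² M (common ion dominates); [Ce³⁺] = 2s.
Ksp = [Ce³⁺]^2[CO₃²⁻]^3 = (2s)^2(3.5×10⁻²)^3
(2s)^2 = 3.6×10⁻³⁵ / (3.5×10⁻²)^3 = 8.4×10⁻³¹
s = 4.6×10⁻¹⁶ M

4.6×10⁻¹⁶ M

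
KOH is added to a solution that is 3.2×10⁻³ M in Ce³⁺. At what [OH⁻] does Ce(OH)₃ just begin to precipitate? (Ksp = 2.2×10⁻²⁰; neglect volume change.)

Precipitation begins when Q = Ksp.
Ce(OH)₃(s) ⇌ Ce³⁺(aq) + 3 OH⁻(aq)
Ksp = [Ce³⁺][OH⁻]^3 = [OH⁻]^3(3.2×10⁻³)
[OH⁻]^3 = 2.2×10⁻²⁰ / (3.2×10⁻³) = 6.9×10⁻¹⁸
[OH⁻] = 1.9×10⁻⁶ M

1.9×10⁻⁶ M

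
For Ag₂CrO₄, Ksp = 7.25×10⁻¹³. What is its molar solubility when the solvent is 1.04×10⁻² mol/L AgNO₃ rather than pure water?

6.70×10⁻⁹ M

Ag₂CrO₄(s) ⇌ 2 Ag⁺(aq) + CrO₄²⁻(aq)
Ag⁺ is already present at 1.04×10⁻² mol/L. If s mol/L of Ag₂CrO₄ dissolves, [CrO₄²⁻] = s while [Ag⁺] ≈ 1.04×10⁻² mol/L.
Ksp = [Ag⁺]^2[CrO₄²⁻] = (1.04×10⁻²)^2s
s = 7.25×10⁻¹³ / (1.04×10⁻²)^2 = 6.70×10⁻⁹
s = 6.70×10⁻⁹ mol/L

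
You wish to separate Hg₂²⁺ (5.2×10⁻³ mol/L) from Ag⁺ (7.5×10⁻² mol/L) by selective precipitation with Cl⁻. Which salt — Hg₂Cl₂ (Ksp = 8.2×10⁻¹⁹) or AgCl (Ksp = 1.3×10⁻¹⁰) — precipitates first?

AgCl

A salt starts to precipitate once the ion product Q reaches its Ksp.
For Hg₂Cl₂: [Cl⁻] = (Ksp/[Hg₂²⁺])^(1/2) = 1.3×10⁻⁸ mol/L
For AgCl: [Cl⁻] = (Ksp/[Ag⁺]) = 1.7×10⁻⁹ mol/L
AgCl requires the lower [Cl⁻], so it precipitates first.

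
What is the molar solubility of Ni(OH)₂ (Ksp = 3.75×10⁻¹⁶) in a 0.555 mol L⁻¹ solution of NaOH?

1.22×10⁻¹⁵ M

Ni(OH)₂(s) ⇌ Ni²⁺(aq) + 2 OH⁻(aq)
OH⁻ is already present at 0.555 mol L⁻¹. If s mol/L of Ni(OH)₂ dissolves, [Ni²⁺] = s while [OH⁻] ≈ 0.555 mol L⁻¹.
Ksp = [Ni²⁺][OH⁻]^2 = s(0.555)^2
s = 3.75×10⁻¹⁶ / (0.555)^2 = 1.22×10⁻¹⁵
s = 1.22×10⁻¹⁵ mol L⁻¹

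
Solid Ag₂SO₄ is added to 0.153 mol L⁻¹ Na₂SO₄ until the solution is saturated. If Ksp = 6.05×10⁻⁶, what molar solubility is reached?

Ag₂SO₄(s) ⇌ 2 Ag⁺(aq) + SO₄²⁻(aq)
With SO₄²⁻ already at 0.153 mol L⁻¹ and s small, take [SO₄²⁻] ≈ 0.153 mol L⁻¹ and [Ag⁺] = 2s.
Ksp = [Ag⁺]^2[SO₄²⁻] = (2s)^2(0.153)
(2s)^2 = 6.05×10⁻⁶ / (0.153) = 3.95×10⁻⁵
s = 3.14×10⁻³ mol L⁻¹

3.14×10⁻³ M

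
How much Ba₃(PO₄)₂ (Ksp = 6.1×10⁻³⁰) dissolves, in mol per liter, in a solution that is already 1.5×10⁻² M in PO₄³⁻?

Ba₃(PO₄)₂(s) ⇌ 3 Ba²⁺(aq) + 2 PO₄³⁻(aq)
PO₄³⁻ is already present at 1.5×10⁻² M. If s mol/L of Ba₃(PO₄)₂ dissolves, [Ba²⁺] = 3s while [PO₄³⁻] ≈ 1.5×10⁻² M.
Ksp = [Ba²⁺]^3[PO₄³⁻]^2 = (3s)^3(1.5×10⁻²)^2
(3s)^3 = 6.1×10⁻³⁰ / (1.5×10⁻²)^2 = 2.7×10⁻²⁶
s = 1.0×10⁻⁹ M

1.0×10⁻⁹ M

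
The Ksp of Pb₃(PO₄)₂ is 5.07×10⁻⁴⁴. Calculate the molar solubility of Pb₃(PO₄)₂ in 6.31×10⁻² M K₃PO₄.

Pb₃(PO₄)₂(s) ⇌ 3 Pb²⁺(aq) + 2 PO₄³⁻(aq)
Let s be the solubility of Pb₃(PO₄)₂ here. The common ion gives [PO₄³⁻] ≈ 6.31×10⁻² M, and [Pb²⁺] = 3s.
Ksp = [Pb²⁺]^3[PO₄³⁻]^2 = (3s)^3(6.31×10⁻²)^2
(3s)^3 = 5.07×10⁻⁴⁴ / (6.31×10⁻²)^2 = 1.27×10⁻⁴¹
s = 7.78×10⁻¹⁵ M

7.78×10⁻¹⁵ M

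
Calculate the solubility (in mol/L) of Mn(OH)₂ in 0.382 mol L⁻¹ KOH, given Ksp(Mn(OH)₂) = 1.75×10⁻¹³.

1.20×10⁻¹² M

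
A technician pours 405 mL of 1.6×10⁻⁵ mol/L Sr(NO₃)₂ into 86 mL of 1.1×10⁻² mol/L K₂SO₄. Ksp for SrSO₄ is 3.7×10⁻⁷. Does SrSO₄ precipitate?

After mixing, V = 405 mL + 86 mL = 491 mL.
[Sr²⁺] = (1.6×10⁻⁵)(405)/491 = 1.3×10⁻⁵ mol/L
[SO₄²⁻] = (1.1×10⁻²)(86)/491 = 1.9×10⁻³ mol/L
Q = [Sr²⁺][SO₄²⁻] = 2.5×10⁻⁸
Since Q (2.5×10⁻⁸) is less than Ksp (3.7×10⁻⁷), no SrSO₄ precipitates.

No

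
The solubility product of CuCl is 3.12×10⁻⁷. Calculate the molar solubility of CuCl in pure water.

CuCl(s) ⇌ Cu⁺(aq) + Cl⁻(aq)
If s mol/L of CuCl dissolves, [Cu⁺] = s and [Cl⁻] = s.
Ksp = [Cu⁺][Cl⁻] = s · s = s^2
s^2 = 3.12×10⁻⁷
s = 5.59×10⁻⁴ mol L⁻¹

5.59×10⁻⁴ M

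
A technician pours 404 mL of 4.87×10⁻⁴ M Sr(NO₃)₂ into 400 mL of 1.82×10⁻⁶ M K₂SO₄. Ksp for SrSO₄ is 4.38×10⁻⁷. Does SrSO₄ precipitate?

No

After mixing, V = 404 mL + 400 mL = 804 mL.
[Sr²⁺] = (4.87×10⁻⁴)(404)/804 = 2.45×10⁻⁴ M
[SO₄²⁻] = (1.82×10⁻⁶)(400)/804 = 9.05×10⁻⁷ M
Q = [Sr²⁺][SO₄²⁻] = 2.22×10⁻¹⁰
Q = 2.22×10⁻¹⁰ < Ksp = 4.38×10⁻⁷, so the solution is unsaturated and no precipitate forms.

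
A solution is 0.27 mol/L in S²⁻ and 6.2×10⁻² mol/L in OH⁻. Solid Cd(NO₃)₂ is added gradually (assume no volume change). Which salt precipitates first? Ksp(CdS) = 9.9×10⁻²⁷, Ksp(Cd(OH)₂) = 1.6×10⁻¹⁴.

A salt starts to precipitate once the ion product Q reaches its Ksp.
For CdS: [Cd²⁺] = (Ksp/[S²⁻]) = 3.7×10⁻²⁶ mol/L
For Cd(OH)₂: [Cd²⁺] = (Ksp/[OH⁻]^2) = 4.2×10⁻¹² mol/L
Since CdS needs less Cd²⁺ to reach saturation, it precipitates first.

CdS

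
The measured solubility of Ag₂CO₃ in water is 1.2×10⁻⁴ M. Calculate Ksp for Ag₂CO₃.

Ksp = 6.9×10⁻¹²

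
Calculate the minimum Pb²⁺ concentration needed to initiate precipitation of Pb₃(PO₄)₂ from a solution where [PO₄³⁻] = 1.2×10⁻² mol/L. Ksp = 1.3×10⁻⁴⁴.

The threshold for precipitation is Q = Ksp.
Pb₃(PO₄)₂(s) ⇌ 3 Pb²⁺(aq) + 2 PO₄³⁻(aq)
Ksp = [Pb²⁺]^3[PO₄³⁻]^2 = [Pb²⁺]^3(1.2×10⁻²)^2
[Pb²⁺]^3 = 1.3×10⁻⁴⁴ / (1.2×10⁻²)^2 = 9.0×10⁻⁴¹
[Pb²⁺] = 4.5×10⁻¹⁴ mol/L

4.5×10⁻¹⁴ M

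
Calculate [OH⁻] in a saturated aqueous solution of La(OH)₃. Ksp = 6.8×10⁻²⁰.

La(OH)₃(s) ⇌ La³⁺(aq) + 3 OH⁻(aq)
Let s be the molar solubility. Then [La³⁺] = s and [OH⁻] = 3s.
Ksp = [La³⁺][OH⁻]^3 = s · (3s)^3 = 27s^4 = 6.8×10⁻²⁰
s = 7.1×10⁻⁶ M
[OH⁻] = 3s = 2.1×10⁻⁵ M

2.1×10⁻⁵ M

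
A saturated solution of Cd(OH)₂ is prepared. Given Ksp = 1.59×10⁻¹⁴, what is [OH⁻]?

3.17×10⁻⁵ M

Cd(OH)₂(s) ⇌ Cd²⁺(aq) + 2 OH⁻(aq)
For each mole of Cd(OH)₂ that dissolves per liter, [Cd²⁺] = s and [OH⁻] = 2s; let s denote this solubility.
Ksp = [Cd²⁺][OH⁻]^2 = s · (2s)^2 = 4s^3 = 1.59×10⁻¹⁴
s = 1.58×10⁻⁵ mol/L
[OH⁻] = 2s = 3.17×10⁻⁵ mol/L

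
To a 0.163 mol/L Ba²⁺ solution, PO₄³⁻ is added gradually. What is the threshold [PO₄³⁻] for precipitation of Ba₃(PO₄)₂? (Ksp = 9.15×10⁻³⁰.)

4.60×10⁻¹⁴ M

Precipitation begins when Q = Ksp.
Ba₃(PO₄)₂(s) ⇌ 3 Ba²⁺(aq) + 2 PO₄³⁻(aq)
Ksp = [Ba²⁺]^3[PO₄³⁻]^2 = [PO₄³⁻]^2(0.163)^3
[PO₄³⁻]^2 = 9.15×10⁻³⁰ / (0.163)^3 = 2.11×10⁻²⁷
[PO₄³⁻] = 4.60×10⁻¹⁴ mol/L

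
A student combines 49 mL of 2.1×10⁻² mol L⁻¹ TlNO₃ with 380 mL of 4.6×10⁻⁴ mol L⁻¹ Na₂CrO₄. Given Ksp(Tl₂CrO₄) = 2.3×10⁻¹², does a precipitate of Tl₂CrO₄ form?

After mixing, V = 49 mL + 380 mL = 429 mL.
[Tl⁺] = (2.1×10⁻²)(49)/429 = 2.4×10⁻³ mol L⁻¹
[CrO₄²⁻] = (4.6×10⁻⁴)(380)/429 = 4.1×10⁻⁴ mol L⁻¹
Q = [Tl⁺]^2[CrO₄²⁻] = 2.3×10⁻⁹
Because Q > Ksp (2.3×10⁻⁹ vs 2.3×10⁻¹²), a precipitate of Tl₂CrO₄ forms.

Yes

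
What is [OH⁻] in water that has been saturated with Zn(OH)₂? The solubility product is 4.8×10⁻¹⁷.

4.6×10⁻⁶ M

Zn(OH)₂(s) ⇌ Zn²⁺(aq) + 2 OH⁻(aq)
Let s be the molar solubility. Then [Zn²⁺] = s and [OH⁻] = 2s.
Ksp = [Zn²⁺][OH⁻]^2 = s · (2s)^2 = 4s^3 = 4.8×10⁻¹⁷
s = 2.3×10⁻⁶ mol L⁻¹
[OH⁻] = 2s = 4.6×10⁻⁶ mol L⁻¹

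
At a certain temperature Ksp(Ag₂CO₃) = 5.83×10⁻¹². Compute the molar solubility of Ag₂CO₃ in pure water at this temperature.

1.13×10⁻⁴ M

Ag₂CO₃(s) ⇌ 2 Ag⁺(aq) + CO₃²⁻(aq)
Call the molar solubility s, so that [Ag⁺] = 2s and [CO₃²⁻] = s.
Ksp = [Ag⁺]^2[CO₃²⁻] = (2s)^2 · s = 4s^3
4s^3 = 5.83×10⁻¹²  ⇒  s^3 = 1.46×10⁻¹²
Taking the 3rd root, s = 1.13×10⁻⁴ mol L⁻¹.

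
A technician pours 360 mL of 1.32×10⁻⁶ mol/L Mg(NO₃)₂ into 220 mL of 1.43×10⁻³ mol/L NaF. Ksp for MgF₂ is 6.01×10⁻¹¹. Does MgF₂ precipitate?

The combined volume is 580 mL.
[Mg²⁺] = (1.32×10⁻⁶)(360)/580 = 8.19×10⁻⁷ mol/L
[F⁻] = (1.43×10⁻³)(220)/580 = 5.42×10⁻⁴ mol/L
Q = [Mg²⁺][F⁻]^2 = 2.41×10⁻¹³
Q = 2.41×10⁻¹³ < Ksp = 6.01×10⁻¹¹, so the solution is unsaturated and no precipitate forms.

No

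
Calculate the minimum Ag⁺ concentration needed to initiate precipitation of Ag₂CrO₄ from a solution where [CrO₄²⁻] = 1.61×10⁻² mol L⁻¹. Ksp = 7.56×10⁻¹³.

6.85×10⁻⁶ M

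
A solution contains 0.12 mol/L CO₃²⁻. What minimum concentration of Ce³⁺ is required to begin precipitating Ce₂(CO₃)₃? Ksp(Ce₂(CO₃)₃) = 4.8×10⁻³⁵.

A salt starts to precipitate once the ion product Q reaches its Ksp.
Ce₂(CO₃)₃(s) ⇌ 2 Ce³⁺(aq) + 3 CO₃²⁻(aq)
Ksp = [Ce³⁺]^2[CO₃²⁻]^3 = [Ce³⁺]^2(0.12)^3
[Ce³⁺]^2 = 4.8×10⁻³⁵ / (0.12)^3 = 2.8×10⁻³²
[Ce³⁺] = 1.7×10⁻¹⁶ mol/L

1.7×10⁻¹⁶ M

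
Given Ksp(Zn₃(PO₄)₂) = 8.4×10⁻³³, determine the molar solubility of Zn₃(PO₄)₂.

1.5×10⁻⁷ M

Zn₃(PO₄)₂(s) ⇌ 3 Zn²⁺(aq) + 2 PO₄³⁻(aq)
With molar solubility s: [Zn²⁺] = 3s, [PO₄³⁻] = 2s.
Ksp = [Zn²⁺]^3[PO₄³⁻]^2 = (3s)^3 · (2s)^2 = 108s^5
108s^5 = 8.4×10⁻³³  ⇒  s^5 = 7.8×10⁻³⁵
Taking the 5th root, s = 1.5×10⁻⁷ mol/L.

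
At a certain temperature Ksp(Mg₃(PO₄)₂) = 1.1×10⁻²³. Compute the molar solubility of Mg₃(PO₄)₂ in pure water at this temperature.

1.0×10⁻⁵ M

Mg₃(PO₄)₂(s) ⇌ 3 Mg²⁺(aq) + 2 PO₄³⁻(aq)
For each mole of Mg₃(PO₄)₂ that dissolves per liter, [Mg²⁺] = 3s and [PO₄³⁻] = 2s; let s denote this solubility.
Ksp = [Mg²⁺]^3[PO₄³⁻]^2 = (3s)^3 · (2s)^2 = 108s^5
108s^5 = 1.1×10⁻²³  ⇒  s^5 = 1.0×10⁻²⁵
s = (1.0×10⁻²⁵)^(1/5) = 1.0×10⁻⁵ M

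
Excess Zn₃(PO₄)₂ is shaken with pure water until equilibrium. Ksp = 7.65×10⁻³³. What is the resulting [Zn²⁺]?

4.44×10⁻⁷ M

Zn₃(PO₄)₂(s) ⇌ 3 Zn²⁺(aq) + 2 PO₄³⁻(aq)
If s mol/L of Zn₃(PO₄)₂ dissolves, [Zn²⁺] = 3s and [PO₄³⁻] = 2s.
Ksp = [Zn²⁺]^3[PO₄³⁻]^2 = (3s)^3 · (2s)^2 = 108s^5 = 7.65×10⁻³³
s = 1.48×10⁻⁷ mol/L
[Zn²⁺] = 3s = 4.44×10⁻⁷ mol/L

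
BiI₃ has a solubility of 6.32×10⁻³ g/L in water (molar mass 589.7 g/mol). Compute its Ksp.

Molar solubility s = (6.32×10⁻³ g/L) / (589.7 g/mol) = 1.0717×10⁻⁵ mol/L
BiI₃(s) ⇌ Bi³⁺(aq) + 3 I⁻(aq)
If s mol/L of BiI₃ dissolves, [Bi³⁺] = s and [I⁻] = 3s.
Ksp = [Bi³⁺][I⁻]^3 = s · (3s)^3 = 27s^4
Ksp = 27 × (1.0717×10⁻⁵)^4 = 3.56×10⁻¹⁹

Ksp = 3.56×10⁻¹⁹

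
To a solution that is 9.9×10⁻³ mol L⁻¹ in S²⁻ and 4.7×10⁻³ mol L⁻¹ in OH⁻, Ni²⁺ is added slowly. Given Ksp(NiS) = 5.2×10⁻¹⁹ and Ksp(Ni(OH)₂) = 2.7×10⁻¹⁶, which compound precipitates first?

Precipitation begins when Q = Ksp.
For NiS: [Ni²⁺] = (Ksp/[S²⁻]) = 5.3×10⁻¹⁷ mol L⁻¹
For Ni(OH)₂: [Ni²⁺] = (Ksp/[OH⁻]^2) = 1.2×10⁻¹¹ mol L⁻¹
The smaller threshold [Ni²⁺] is reached first, so NiS precipitates first.

NiS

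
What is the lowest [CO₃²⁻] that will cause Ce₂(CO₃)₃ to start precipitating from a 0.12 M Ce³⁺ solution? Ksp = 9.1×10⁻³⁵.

A salt starts to precipitate once the ion product Q reaches its Ksp.
Ce₂(CO₃)₃(s) ⇌ 2 Ce³⁺(aq) + 3 CO₃²⁻(aq)
Ksp = [Ce³⁺]^2[CO₃²⁻]^3 = [CO₃²⁻]^3(0.12)^2
[CO₃²⁻]^3 = 9.1×10⁻³⁵ / (0.12)^2 = 6.3×10⁻³³
[CO₃²⁻] = 1.8×10⁻¹¹ M

1.8×10⁻¹¹ M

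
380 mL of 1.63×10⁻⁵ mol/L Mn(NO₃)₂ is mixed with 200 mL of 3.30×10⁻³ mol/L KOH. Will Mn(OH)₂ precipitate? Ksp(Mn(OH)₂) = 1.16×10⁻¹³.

Yes

The combined volume is 580 mL.
[Mn²⁺] = (1.63×10⁻⁵)(380)/580 = 1.07×10⁻⁵ mol/L
[OH⁻] = (3.30×10⁻³)(200)/580 = 1.14×10⁻³ mol/L
Q = [Mn²⁺][OH⁻]^2 = 1.38×10⁻¹¹
Since Q (1.38×10⁻¹¹) exceeds Ksp (1.16×10⁻¹³), Mn(OH)₂ will precipitate.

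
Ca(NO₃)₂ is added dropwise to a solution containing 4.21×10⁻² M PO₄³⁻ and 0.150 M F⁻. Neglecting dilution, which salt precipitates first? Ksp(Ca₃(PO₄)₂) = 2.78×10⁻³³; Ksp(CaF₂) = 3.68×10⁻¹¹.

Ca₃(PO₄)₂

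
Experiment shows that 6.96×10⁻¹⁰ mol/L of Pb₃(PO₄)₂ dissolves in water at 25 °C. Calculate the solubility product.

Ksp = 1.76×10⁻⁴⁴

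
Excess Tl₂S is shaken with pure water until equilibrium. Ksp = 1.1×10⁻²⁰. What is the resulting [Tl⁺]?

Tl₂S(s) ⇌ 2 Tl⁺(aq) + S²⁻(aq)
If s mol/L of Tl₂S dissolves, [Tl⁺] = 2s and [S²⁻] = s.
Ksp = [Tl⁺]^2[S²⁻] = (2s)^2 · s = 4s^3 = 1.1×10⁻²⁰
s = 1.4×10⁻⁷ M
[Tl⁺] = 2s = 2.8×10⁻⁷ M

2.8×10⁻⁷ M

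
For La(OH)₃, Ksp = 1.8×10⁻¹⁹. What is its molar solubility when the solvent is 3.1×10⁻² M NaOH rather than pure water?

La(OH)₃(s) ⇌ La³⁺(aq) + 3 OH⁻(aq)
OH⁻ is already present at 3.1×10⁻² M. If s mol/L of La(OH)₃ dissolves, [La³⁺] = s while [OH⁻] ≈ 3.1×10⁻² M.
Ksp = [La³⁺][OH⁻]^3 = s(3.1×10⁻²)^3
s = 1.8×10⁻¹⁹ / (3.1×10⁻²)^3 = 6.0×10⁻¹⁵
s = 6.0×10⁻¹⁵ M

6.0×10⁻¹⁵ M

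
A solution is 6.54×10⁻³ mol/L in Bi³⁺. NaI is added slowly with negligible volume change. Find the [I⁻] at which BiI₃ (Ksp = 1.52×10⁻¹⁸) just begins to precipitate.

6.15×10⁻⁶ M

Each salt precipitates once Q = Ksp for that salt.
BiI₃(s) ⇌ Bi³⁺(aq) + 3 I⁻(aq)
Ksp = [Bi³⁺][I⁻]^3 = [I⁻]^3(6.54×10⁻³)
[I⁻]^3 = 1.52×10⁻¹⁸ / (6.54×10⁻³) = 2.32×10⁻¹⁶
[I⁻] = 6.15×10⁻⁶ mol/L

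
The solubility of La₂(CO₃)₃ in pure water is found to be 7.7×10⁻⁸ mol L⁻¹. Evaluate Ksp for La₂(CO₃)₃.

La₂(CO₃)₃(s) ⇌ 2 La³⁺(aq) + 3 CO₃²⁻(aq)
Call the molar solubility s, so that [La³⁺] = 2s and [CO₃²⁻] = 3s.
Ksp = [La³⁺]^2[CO₃²⁻]^3 = (2s)^2 · (3s)^3 = 108s^5
Ksp = 108 × (7.7×10⁻⁸)^5 = 2.9×10⁻³⁴

Ksp = 2.9×10⁻³⁴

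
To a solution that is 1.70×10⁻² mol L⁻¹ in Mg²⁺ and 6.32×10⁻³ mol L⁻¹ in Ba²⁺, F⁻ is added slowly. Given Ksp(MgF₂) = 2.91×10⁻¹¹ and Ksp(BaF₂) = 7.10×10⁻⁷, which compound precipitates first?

MgF₂

Each salt precipitates once Q = Ksp for that salt.
For MgF₂: [F⁻] = (Ksp/[Mg²⁺])^(1/2) = 4.14×10⁻⁵ mol L⁻¹
For BaF₂: [F⁻] = (Ksp/[Ba²⁺])^(1/2) = 1.06×10⁻² mol L⁻¹
MgF₂ requires the lower [F⁻], so it precipitates first.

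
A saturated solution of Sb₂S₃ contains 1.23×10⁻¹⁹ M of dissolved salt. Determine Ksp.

Sb₂S₃(s) ⇌ 2 Sb³⁺(aq) + 3 S²⁻(aq)
If s mol/L of Sb₂S₃ dissolves, [Sb³⁺] = 2s and [S²⁻] = 3s.
Ksp = [Sb³⁺]^2[S²⁻]^3 = (2s)^2 · (3s)^3 = 108s^5
Ksp = 108 × (1.23×10⁻¹⁹)^5 = 3.04×10⁻⁹³

Ksp = 3.04×10⁻⁹³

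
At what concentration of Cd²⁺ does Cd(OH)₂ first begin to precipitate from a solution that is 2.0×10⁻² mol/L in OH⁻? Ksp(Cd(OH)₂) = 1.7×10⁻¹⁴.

4.3×10⁻¹¹ M

Precipitation of each salt begins when its ion product equals Ksp.
Cd(OH)₂(s) ⇌ Cd²⁺(aq) + 2 OH⁻(aq)
Ksp = [Cd²⁺][OH⁻]^2 = [Cd²⁺](2.0×10⁻²)^2
[Cd²⁺] = 1.7×10⁻¹⁴ / (2.0×10⁻²)^2 = 4.3×10⁻¹¹
[Cd²⁺] = 4.3×10⁻¹¹ mol/L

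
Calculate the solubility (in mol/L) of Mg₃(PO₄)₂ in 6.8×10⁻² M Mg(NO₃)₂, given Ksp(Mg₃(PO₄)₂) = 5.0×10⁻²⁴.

Mg₃(PO₄)₂(s) ⇌ 3 Mg²⁺(aq) + 2 PO₄³⁻(aq)
Mg²⁺ is already present at 6.8×10⁻² M. If s mol/L of Mg₃(PO₄)₂ dissolves, [PO₄³⁻] = 2s while [Mg²⁺] ≈ 6.8×10⁻² M.
Ksp = [Mg²⁺]^3[PO₄³⁻]^2 = (6.8×10⁻²)^3(2s)^2
(2s)^2 = 5.0×10⁻²⁴ / (6.8×10⁻²)^3 = 1.6×10⁻²⁰
s = 6.3×10⁻¹¹ M

6.3×10⁻¹¹ M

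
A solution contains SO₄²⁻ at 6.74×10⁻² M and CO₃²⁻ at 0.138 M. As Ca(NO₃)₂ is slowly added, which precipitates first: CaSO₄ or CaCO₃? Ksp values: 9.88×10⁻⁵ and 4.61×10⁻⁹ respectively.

CaCO₃

Precipitation of each salt begins when its ion product equals Ksp.
For CaSO₄: [Ca²⁺] = (Ksp/[SO₄²⁻]) = 1.47×10⁻³ M
For CaCO₃: [Ca²⁺] = (Ksp/[CO₃²⁻]) = 3.34×10⁻⁸ M
Since CaCO₃ needs less Ca²⁺ to reach saturation, it precipitates first.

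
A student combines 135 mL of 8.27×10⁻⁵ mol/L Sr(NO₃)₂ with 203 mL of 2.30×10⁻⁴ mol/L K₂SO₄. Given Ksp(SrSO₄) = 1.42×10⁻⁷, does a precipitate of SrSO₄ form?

The combined volume is 338 mL.
[Sr²⁺] = (8.27×10⁻⁵)(135)/338 = 3.30×10⁻⁵ mol/L
[SO₄²⁻] = (2.30×10⁻⁴)(203)/338 = 1.38×10⁻⁴ mol/L
Q = [Sr²⁺][SO₄²⁻] = 4.56×10⁻⁹
Q < Ksp (4.56×10⁻⁹ vs 1.42×10⁻⁷); the solution remains unsaturated and no precipitate forms.

No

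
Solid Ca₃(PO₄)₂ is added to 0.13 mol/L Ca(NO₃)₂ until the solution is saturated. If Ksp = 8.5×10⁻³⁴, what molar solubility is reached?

3.1×10⁻¹⁶ M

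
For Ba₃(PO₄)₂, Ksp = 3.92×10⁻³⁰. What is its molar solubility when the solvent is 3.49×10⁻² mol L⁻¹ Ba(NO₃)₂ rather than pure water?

1.52×10⁻¹³ M

Ba₃(PO₄)₂(s) ⇌ 3 Ba²⁺(aq) + 2 PO₄³⁻(aq)
With Ba²⁺ already at 3.49×10⁻² mol L⁻¹ and s small, take [Ba²⁺] ≈ 3.49×10⁻² mol L⁻¹ and [PO₄³⁻] = 2s.
Ksp = [Ba²⁺]^3[PO₄³⁻]^2 = (3.49×10⁻²)^3(2s)^2
(2s)^2 = 3.92×10⁻³⁰ / (3.49×10⁻²)^3 = 9.22×10⁻²⁶
s = 1.52×10⁻¹³ mol L⁻¹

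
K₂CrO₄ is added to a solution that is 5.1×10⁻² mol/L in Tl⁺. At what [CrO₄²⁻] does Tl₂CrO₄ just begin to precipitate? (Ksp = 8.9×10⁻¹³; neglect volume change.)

3.4×10⁻¹⁰ M

Each salt precipitates once Q = Ksp for that salt.
Tl₂CrO₄(s) ⇌ 2 Tl⁺(aq) + CrO₄²⁻(aq)
Ksp = [Tl⁺]^2[CrO₄²⁻] = [CrO₄²⁻](5.1×10⁻²)^2
[CrO₄²⁻] = 8.9×10⁻¹³ / (5.1×10⁻²)^2 = 3.4×10⁻¹⁰
[CrO₄²⁻] = 3.4×10⁻¹⁰ mol/L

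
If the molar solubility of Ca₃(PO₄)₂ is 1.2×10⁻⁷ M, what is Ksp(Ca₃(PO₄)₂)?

Ca₃(PO₄)₂(s) ⇌ 3 Ca²⁺(aq) + 2 PO₄³⁻(aq)
If s mol/L of Ca₃(PO₄)₂ dissolves, [Ca²⁺] = 3s and [PO₄³⁻] = 2s.
Ksp = [Ca²⁺]^3[PO₄³⁻]^2 = (3s)^3 · (2s)^2 = 108s^5
Ksp = 108 × (1.2×10⁻⁷)^5 = 2.7×10⁻³³

Ksp = 2.7×10⁻³³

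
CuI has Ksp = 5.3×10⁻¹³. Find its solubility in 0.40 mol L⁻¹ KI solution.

CuI(s) ⇌ Cu⁺(aq) + I⁻(aq)
I⁻ is already present at 0.40 mol L⁻¹. If s mol/L of CuI dissolves, [Cu⁺] = s while [I⁻] ≈ 0.40 mol L⁻¹.
Ksp = [Cu⁺][I⁻] = s(0.40)
s = 5.3×10⁻¹³ / (0.40) = 1.3×10⁻¹²
s = 1.3×10⁻¹² mol L⁻¹

1.3×10⁻¹² M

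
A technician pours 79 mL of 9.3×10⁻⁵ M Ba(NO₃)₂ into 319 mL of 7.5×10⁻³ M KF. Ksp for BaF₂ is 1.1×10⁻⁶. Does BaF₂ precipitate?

No

Total volume after mixing = 79 + 319 = 398 mL.
[Ba²⁺] = (9.3×10⁻⁵)(79)/398 = 1.8×10⁻⁵ M
[F⁻] = (7.5×10⁻³)(319)/398 = 6.0×10⁻³ M
Q = [Ba²⁺][F⁻]^2 = 6.7×10⁻¹⁰
Q < Ksp (6.7×10⁻¹⁰ vs 1.1×10⁻⁶); the solution remains unsaturated and no precipitate forms.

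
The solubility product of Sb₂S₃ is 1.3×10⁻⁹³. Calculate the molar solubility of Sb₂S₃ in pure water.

Sb₂S₃(s) ⇌ 2 Sb³⁺(aq) + 3 S²⁻(aq)
For each mole of Sb₂S₃ that dissolves per liter, [Sb³⁺] = 2s and [S²⁻] = 3s; let s denote this solubility.
Ksp = [Sb³⁺]^2[S²⁻]^3 = (2s)^2 · (3s)^3 = 108s^5
108s^5 = 1.3×10⁻⁹³  ⇒  s^5 = 1.2×10⁻⁹⁵
s = 1.0×10⁻¹⁹ M

1.0×10⁻¹⁹ M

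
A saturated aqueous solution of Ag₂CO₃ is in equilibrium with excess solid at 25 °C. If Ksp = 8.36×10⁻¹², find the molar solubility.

1.28×10⁻⁴ M

Ag₂CO₃(s) ⇌ 2 Ag⁺(aq) + CO₃²⁻(aq)
With molar solubility s: [Ag⁺] = 2s, [CO₃²⁻] = s.
Ksp = [Ag⁺]^2[CO₃²⁻] = (2s)^2 · s = 4s^3
4s^3 = 8.36×10⁻¹²  ⇒  s^3 = 2.09×10⁻¹²
Taking the 3rd root, s = 1.28×10⁻⁴ mol/L.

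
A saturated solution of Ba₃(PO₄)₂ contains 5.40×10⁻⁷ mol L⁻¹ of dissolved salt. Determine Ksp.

Ba₃(PO₄)₂(s) ⇌ 3 Ba²⁺(aq) + 2 PO₄³⁻(aq)
Let s be the molar solubility. Then [Ba²⁺] = 3s and [PO₄³⁻] = 2s.
Ksp = [Ba²⁺]^3[PO₄³⁻]^2 = (3s)^3 · (2s)^2 = 108s^5
Ksp = 108 × (5.40×10⁻⁷)^5 = 4.96×10⁻³⁰

Ksp = 4.96×10⁻³⁰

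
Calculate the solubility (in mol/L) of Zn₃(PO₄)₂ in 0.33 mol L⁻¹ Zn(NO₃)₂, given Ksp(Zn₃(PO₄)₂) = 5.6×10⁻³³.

2.0×10⁻¹⁶ M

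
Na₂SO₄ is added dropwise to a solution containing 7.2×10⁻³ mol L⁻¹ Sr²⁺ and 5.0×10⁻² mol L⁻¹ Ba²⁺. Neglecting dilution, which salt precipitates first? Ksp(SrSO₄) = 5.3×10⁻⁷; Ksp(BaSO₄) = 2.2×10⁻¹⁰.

Precipitation of each salt begins when its ion product equals Ksp.
For SrSO₄: [SO₄²⁻] = (Ksp/[Sr²⁺]) = 7.4×10⁻⁵ mol L⁻¹
For BaSO₄: [SO₄²⁻] = (Ksp/[Ba²⁺]) = 4.4×10⁻⁹ mol L⁻¹
The smaller threshold [SO₄²⁻] is reached first, so BaSO₄ precipitates first.

BaSO₄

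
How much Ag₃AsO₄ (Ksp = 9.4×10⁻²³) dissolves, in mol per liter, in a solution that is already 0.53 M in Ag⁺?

6.3×10⁻²² M

Ag₃AsO₄(s) ⇌ 3 Ag⁺(aq) + AsO₄³⁻(aq)
Let s be the solubility of Ag₃AsO₄ here. The common ion gives [Ag⁺] ≈ 0.53 M, and [AsO₄³⁻] = s.
Ksp = [Ag⁺]^3[AsO₄³⁻] = (0.53)^3s
s = 9.4×10⁻²³ / (0.53)^3 = 6.3×10⁻²²
s = 6.3×10⁻²² M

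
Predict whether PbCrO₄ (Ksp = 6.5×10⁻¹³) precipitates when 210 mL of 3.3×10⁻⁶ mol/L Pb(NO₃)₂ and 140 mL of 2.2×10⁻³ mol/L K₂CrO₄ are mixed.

Yes

The combined volume is 350 mL.
[Pb²⁺] = (3.3×10⁻⁶)(210)/350 = 2.0×10⁻⁶ mol/L
[CrO₄²⁻] = (2.2×10⁻³)(140)/350 = 8.8×10⁻⁴ mol/L
Q = [Pb²⁺][CrO₄²⁻] = 1.7×10⁻⁹
Since Q (1.7×10⁻⁹) exceeds Ksp (6.5×10⁻¹³), PbCrO₄ will precipitate.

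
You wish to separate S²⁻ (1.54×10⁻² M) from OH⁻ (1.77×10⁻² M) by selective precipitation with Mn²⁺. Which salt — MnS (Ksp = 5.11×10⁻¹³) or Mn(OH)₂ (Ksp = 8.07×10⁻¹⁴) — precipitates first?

MnS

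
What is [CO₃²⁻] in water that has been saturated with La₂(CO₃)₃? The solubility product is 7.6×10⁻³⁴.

2.8×10⁻⁷ M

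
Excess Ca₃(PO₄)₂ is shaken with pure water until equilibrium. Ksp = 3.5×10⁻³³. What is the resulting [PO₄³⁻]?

2.5×10⁻⁷ M

Ca₃(PO₄)₂(s) ⇌ 3 Ca²⁺(aq) + 2 PO₄³⁻(aq)
If s mol/L of Ca₃(PO₄)₂ dissolves, [Ca²⁺] = 3s and [PO₄³⁻] = 2s.
Ksp = [Ca²⁺]^3[PO₄³⁻]^2 = (3s)^3 · (2s)^2 = 108s^5 = 3.5×10⁻³³
s = 1.3×10⁻⁷ mol L⁻¹
[PO₄³⁻] = 2s = 2.5×10⁻⁷ mol L⁻¹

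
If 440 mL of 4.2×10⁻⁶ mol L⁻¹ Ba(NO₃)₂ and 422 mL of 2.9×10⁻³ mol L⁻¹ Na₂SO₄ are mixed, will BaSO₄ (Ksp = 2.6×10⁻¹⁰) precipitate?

Yes

Total volume after mixing = 440 + 422 = 862 mL.
[Ba²⁺] = (4.2×10⁻⁶)(440)/862 = 2.1×10⁻⁶ mol L⁻¹
[SO₄²⁻] = (2.9×10⁻³)(422)/862 = 1.4×10⁻³ mol L⁻¹
Q = [Ba²⁺][SO₄²⁻] = 3.0×10⁻⁹
Since Q (3.0×10⁻⁹) exceeds Ksp (2.6×10⁻¹⁰), BaSO₄ will precipitate.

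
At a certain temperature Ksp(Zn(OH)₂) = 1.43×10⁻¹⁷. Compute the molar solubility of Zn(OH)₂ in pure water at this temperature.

1.53×10⁻⁶ M

Zn(OH)₂(s) ⇌ Zn²⁺(aq) + 2 OH⁻(aq)
With molar solubility s: [Zn²⁺] = s, [OH⁻] = 2s.
Ksp = [Zn²⁺][OH⁻]^2 = s · (2s)^2 = 4s^3
4s^3 = 1.43×10⁻¹⁷  ⇒  s^3 = 3.58×10⁻¹⁸
Taking the 3rd root, s = 1.53×10⁻⁶ mol/L.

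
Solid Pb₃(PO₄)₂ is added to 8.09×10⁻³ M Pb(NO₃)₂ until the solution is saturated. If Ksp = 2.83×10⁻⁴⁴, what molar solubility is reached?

1.16×10⁻¹⁹ M

Pb₃(PO₄)₂(s) ⇌ 3 Pb²⁺(aq) + 2 PO₄³⁻(aq)
The solution already contains Pb²⁺ at 8.09×10⁻³ M. Let s be the molar solubility of Pb₃(PO₄)₂.
[Pb²⁺] ≈ 8.09×10⁻³ M (common ion dominates); [PO₄³⁻] = 2s.
Ksp = [Pb²⁺]^3[PO₄³⁻]^2 = (8.09×10⁻³)^3(2s)^2
(2s)^2 = 2.83×10⁻⁴⁴ / (8.09×10⁻³)^3 = 5.34×10⁻³⁸
s = 1.16×10⁻¹⁹ M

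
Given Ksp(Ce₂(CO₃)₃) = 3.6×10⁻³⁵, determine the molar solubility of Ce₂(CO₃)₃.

5.1×10⁻⁸ M

Ce₂(CO₃)₃(s) ⇌ 2 Ce³⁺(aq) + 3 CO₃²⁻(aq)
Call the molar solubility s, so that [Ce³⁺] = 2s and [CO₃²⁻] = 3s.
Ksp = [Ce³⁺]^2[CO₃²⁻]^3 = (2s)^2 · (3s)^3 = 108s^5
108s^5 = 3.6×10⁻³⁵  ⇒  s^5 = 3.3×10⁻³⁷
Taking the 5th root, s = 5.1×10⁻⁸ M.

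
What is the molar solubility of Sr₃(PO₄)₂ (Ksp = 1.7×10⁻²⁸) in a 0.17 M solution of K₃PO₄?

Sr₃(PO₄)₂(s) ⇌ 3 Sr²⁺(aq) + 2 PO₄³⁻(aq)
The solution already contains PO₄³⁻ at 0.17 M. Let s be the molar solubility of Sr₃(PO₄)₂.
[PO₄³⁻] ≈ 0.17 M (common ion dominates); [Sr²⁺] = 3s.
Ksp = [Sr²⁺]^3[PO₄³⁻]^2 = (3s)^3(0.17)^2
(3s)^3 = 1.7×10⁻²⁸ / (0.17)^2 = 5.9×10⁻²⁷
s = 6.0×10⁻¹⁰ M

6.0×10⁻¹⁰ M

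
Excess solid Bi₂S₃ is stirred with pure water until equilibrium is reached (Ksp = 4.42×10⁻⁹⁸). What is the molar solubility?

1.33×10⁻²⁰ M

Bi₂S₃(s) ⇌ 2 Bi³⁺(aq) + 3 S²⁻(aq)
For each mole of Bi₂S₃ that dissolves per liter, [Bi³⁺] = 2s and [S²⁻] = 3s; let s denote this solubility.
Ksp = [Bi³⁺]^2[S²⁻]^3 = (2s)^2 · (3s)^3 = 108s^5
108s^5 = 4.42×10⁻⁹⁸  ⇒  s^5 = 4.09×10⁻¹⁰⁰
Taking the 5th root, s = 1.33×10⁻²⁰ mol L⁻¹.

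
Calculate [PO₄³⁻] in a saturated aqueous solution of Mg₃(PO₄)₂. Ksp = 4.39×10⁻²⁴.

Mg₃(PO₄)₂(s) ⇌ 3 Mg²⁺(aq) + 2 PO₄³⁻(aq)
With molar solubility s: [Mg²⁺] = 3s, [PO₄³⁻] = 2s.
Ksp = [Mg²⁺]^3[PO₄³⁻]^2 = (3s)^3 · (2s)^2 = 108s^5 = 4.39×10⁻²⁴
s = 8.35×10⁻⁶ mol/L
[PO₄³⁻] = 2s = 1.67×10⁻⁵ mol/L

1.67×10⁻⁵ M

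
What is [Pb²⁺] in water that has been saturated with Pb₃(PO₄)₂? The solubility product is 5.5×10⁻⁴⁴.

Pb₃(PO₄)₂(s) ⇌ 3 Pb²⁺(aq) + 2 PO₄³⁻(aq)
For each mole of Pb₃(PO₄)₂ that dissolves per liter, [Pb²⁺] = 3s and [PO₄³⁻] = 2s; let s denote this solubility.
Ksp = [Pb²⁺]^3[PO₄³⁻]^2 = (3s)^3 · (2s)^2 = 108s^5 = 5.5×10⁻⁴⁴
s = 8.7×10⁻¹⁰ M
[Pb²⁺] = 3s = 2.6×10⁻⁹ M

2.6×10⁻⁹ M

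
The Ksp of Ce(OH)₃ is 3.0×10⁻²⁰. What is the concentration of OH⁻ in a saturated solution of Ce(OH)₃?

1.7×10⁻⁵ M

Ce(OH)₃(s) ⇌ Ce³⁺(aq) + 3 OH⁻(aq)
For each mole of Ce(OH)₃ that dissolves per liter, [Ce³⁺] = s and [OH⁻] = 3s; let s denote this solubility.
Ksp = [Ce³⁺][OH⁻]^3 = s · (3s)^3 = 27s^4 = 3.0×10⁻²⁰
s = 5.8×10⁻⁶ mol L⁻¹
[OH⁻] = 3s = 1.7×10⁻⁵ mol L⁻¹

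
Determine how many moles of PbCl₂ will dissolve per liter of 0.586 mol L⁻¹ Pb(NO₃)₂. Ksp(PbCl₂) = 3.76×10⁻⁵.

PbCl₂(s) ⇌ Pb²⁺(aq) + 2 Cl⁻(aq)
Pb²⁺ is already present at 0.586 mol L⁻¹. If s mol/L of PbCl₂ dissolves, [Cl⁻] = 2s while [Pb²⁺] ≈ 0.586 mol L⁻¹.
Ksp = [Pb²⁺][Cl⁻]^2 = (0.586)(2s)^2
(2s)^2 = 3.76×10⁻⁵ / (0.586) = 6.42×10⁻⁵
s = 4.01×10⁻³ mol L⁻¹

4.01×10⁻³ M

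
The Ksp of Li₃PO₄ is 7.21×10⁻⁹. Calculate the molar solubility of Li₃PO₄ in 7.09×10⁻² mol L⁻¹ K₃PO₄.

Li₃PO₄(s) ⇌ 3 Li⁺(aq) + PO₄³⁻(aq)
The solution already contains PO₄³⁻ at 7.09×10⁻² mol L⁻¹. Let s be the molar solubility of Li₃PO₄.
[PO₄³⁻] ≈ 7.09×10⁻² mol L⁻¹ (common ion dominates); [Li⁺] = 3s.
Ksp = [Li⁺]^3[PO₄³⁻] = (3s)^3(7.09×10⁻²)
(3s)^3 = 7.21×10⁻⁹ / (7.09×10⁻²) = 1.02×10⁻⁷
s = 1.56×10⁻³ mol L⁻¹

1.56×10⁻³ M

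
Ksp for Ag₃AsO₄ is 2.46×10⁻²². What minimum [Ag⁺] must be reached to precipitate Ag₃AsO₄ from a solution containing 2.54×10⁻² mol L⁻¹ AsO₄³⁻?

2.13×10⁻⁷ M

Precipitation begins when Q = Ksp.
Ag₃AsO₄(s) ⇌ 3 Ag⁺(aq) + AsO₄³⁻(aq)
Ksp = [Ag⁺]^3[AsO₄³⁻] = [Ag⁺]^3(2.54×10⁻²)
[Ag⁺]^3 = 2.46×10⁻²² / (2.54×10⁻²) = 9.69×10⁻²¹
[Ag⁺] = 2.13×10⁻⁷ mol L⁻¹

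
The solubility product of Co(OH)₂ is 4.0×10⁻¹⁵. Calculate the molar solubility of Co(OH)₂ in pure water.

Co(OH)₂(s) ⇌ Co²⁺(aq) + 2 OH⁻(aq)
If s mol/L of Co(OH)₂ dissolves, [Co²⁺] = s and [OH⁻] = 2s.
Ksp = [Co²⁺][OH⁻]^2 = s · (2s)^2 = 4s^3
4s^3 = 4.0×10⁻¹⁵  ⇒  s^3 = 1.0×10⁻¹⁵
s = 1.0×10⁻⁵ mol/L

1.0×10⁻⁵ M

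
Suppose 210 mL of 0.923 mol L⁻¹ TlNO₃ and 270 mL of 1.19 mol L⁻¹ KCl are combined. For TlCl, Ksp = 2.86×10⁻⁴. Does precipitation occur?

Yes

The combined volume is 480 mL.
[Tl⁺] = (0.923)(210)/480 = 0.404 mol L⁻¹
[Cl⁻] = (1.19)(270)/480 = 0.669 mol L⁻¹
Q = [Tl⁺][Cl⁻] = 0.270
Because Q > Ksp (0.270 vs 2.86×10⁻⁴), a precipitate of TlCl forms.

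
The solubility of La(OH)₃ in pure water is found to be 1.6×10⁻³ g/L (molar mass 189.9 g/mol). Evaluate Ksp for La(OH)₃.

Molar solubility s = (1.6×10⁻³ g/L) / (189.9 g/mol) = 8.425×10⁻⁶ mol/L
La(OH)₃(s) ⇌ La³⁺(aq) + 3 OH⁻(aq)
If s mol/L of La(OH)₃ dissolves, [La³⁺] = s and [OH⁻] = 3s.
Ksp = [La³⁺][OH⁻]^3 = s · (3s)^3 = 27s^4
Ksp = 27 × (8.425×10⁻⁶)^4 = 1.4×10⁻¹⁹

Ksp = 1.4×10⁻¹⁹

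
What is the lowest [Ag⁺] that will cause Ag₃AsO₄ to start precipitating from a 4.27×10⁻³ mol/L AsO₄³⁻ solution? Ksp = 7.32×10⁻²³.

Precipitation of each salt begins when its ion product equals Ksp.
Ag₃AsO₄(s) ⇌ 3 Ag⁺(aq) + AsO₄³⁻(aq)
Ksp = [Ag⁺]^3[AsO₄³⁻] = [Ag⁺]^3(4.27×10⁻³)
[Ag⁺]^3 = 7.32×10⁻²³ / (4.27×10⁻³) = 1.71×10⁻²⁰
[Ag⁺] = 2.58×10⁻⁷ mol/L

2.58×10⁻⁷ M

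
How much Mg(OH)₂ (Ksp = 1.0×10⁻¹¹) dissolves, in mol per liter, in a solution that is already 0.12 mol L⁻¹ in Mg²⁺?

Mg(OH)₂(s) ⇌ Mg²⁺(aq) + 2 OH⁻(aq)
Let s be the solubility of Mg(OH)₂ here. The common ion gives [Mg²⁺] ≈ 0.12 mol L⁻¹, and [OH⁻] = 2s.
Ksp = [Mg²⁺][OH⁻]^2 = (0.12)(2s)^2
(2s)^2 = 1.0×10⁻¹¹ / (0.12) = 8.3×10⁻¹¹
s = 4.6×10⁻⁶ mol L⁻¹

4.6×10⁻⁶ M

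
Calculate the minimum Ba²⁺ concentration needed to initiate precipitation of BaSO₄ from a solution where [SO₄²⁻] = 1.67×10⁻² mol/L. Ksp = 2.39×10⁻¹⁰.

1.43×10⁻⁸ M

Precipitation of each salt begins when its ion product equals Ksp.
BaSO₄(s) ⇌ Ba²⁺(aq) + SO₄²⁻(aq)
Ksp = [Ba²⁺][SO₄²⁻] = [Ba²⁺](1.67×10⁻²)
[Ba²⁺] = 2.39×10⁻¹⁰ / (1.67×10⁻²) = 1.43×10⁻⁸
[Ba²⁺] = 1.43×10⁻⁸ mol/L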